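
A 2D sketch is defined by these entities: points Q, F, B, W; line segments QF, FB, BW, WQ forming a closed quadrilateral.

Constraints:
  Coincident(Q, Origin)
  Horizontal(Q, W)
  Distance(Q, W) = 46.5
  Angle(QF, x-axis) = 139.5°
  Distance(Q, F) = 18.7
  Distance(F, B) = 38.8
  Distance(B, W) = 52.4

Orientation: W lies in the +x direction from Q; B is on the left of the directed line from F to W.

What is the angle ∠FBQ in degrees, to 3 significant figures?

26.4°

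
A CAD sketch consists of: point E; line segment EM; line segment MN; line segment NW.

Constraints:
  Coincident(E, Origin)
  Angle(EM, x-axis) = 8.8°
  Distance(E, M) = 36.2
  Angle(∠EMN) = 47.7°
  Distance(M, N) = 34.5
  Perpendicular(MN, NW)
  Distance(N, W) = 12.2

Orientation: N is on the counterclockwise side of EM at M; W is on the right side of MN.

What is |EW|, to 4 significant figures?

40.27

E is at the origin; EM runs at 8.8° with length 36.2, so M = 36.2·(cos 8.8°, sin 8.8°) = (35.77, 5.538). ∠EMN = 47.7°, so MN runs at 8.8° + (180° − 47.7°) = 141.1° from the x-axis; with |MN| = 34.5, N = M + 34.5·(cos 141.1°, sin 141.1°) = (8.924, 27.20). MN ⟂ NW; with |NW| = 12.2 on the right of MN, W = N + 12.2·(0.6280, 0.7782) = (16.59, 36.70). Then |EW| = |W − E| = 40.27.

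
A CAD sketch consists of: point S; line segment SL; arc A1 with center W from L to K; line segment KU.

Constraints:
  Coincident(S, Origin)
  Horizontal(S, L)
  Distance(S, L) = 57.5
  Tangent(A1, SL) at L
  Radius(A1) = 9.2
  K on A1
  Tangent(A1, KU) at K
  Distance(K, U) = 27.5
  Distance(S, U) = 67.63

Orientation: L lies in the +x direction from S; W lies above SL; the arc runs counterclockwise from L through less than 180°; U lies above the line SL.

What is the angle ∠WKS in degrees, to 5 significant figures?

10.963°

S is at the origin; SL is horizontal with |SL| = 57.5 and L on the +x side, so L = (57.500, 0.0000). The tangent condition forces WL to be normal to SL, so W = L + (0, 9.2) = (57.500, 9.2000). Since WK ⟂ KU (tangency), |WU| = √(9.2² + 27.5²) = 28.998 regardless of where K sits on A1. So U lies on both circle(S, 67.63) and circle(W, 28.998); the above-SL intersection is U = (55.842, 38.151). K is the foot of the tangent from U: K = (66.044, 12.613).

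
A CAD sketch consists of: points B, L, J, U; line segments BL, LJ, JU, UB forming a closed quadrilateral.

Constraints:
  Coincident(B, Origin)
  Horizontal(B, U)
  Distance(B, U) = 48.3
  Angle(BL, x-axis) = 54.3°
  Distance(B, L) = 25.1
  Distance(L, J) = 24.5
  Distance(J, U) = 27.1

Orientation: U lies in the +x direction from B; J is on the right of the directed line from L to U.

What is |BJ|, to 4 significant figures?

21.62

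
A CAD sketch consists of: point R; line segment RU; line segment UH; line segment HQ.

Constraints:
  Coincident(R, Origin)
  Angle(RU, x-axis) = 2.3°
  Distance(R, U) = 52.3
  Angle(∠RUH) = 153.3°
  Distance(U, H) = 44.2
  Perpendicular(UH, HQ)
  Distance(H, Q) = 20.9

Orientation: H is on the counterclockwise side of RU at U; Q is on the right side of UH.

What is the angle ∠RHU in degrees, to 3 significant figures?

14.5°

R is at the origin; RU runs at 2.3° with length 52.3, so U = 52.3·(cos 2.3°, sin 2.3°) = (52.3, 2.10). ∠RUH = 153.3°, so UH runs at 2.3° + (180° − 153.3°) = 29.0° from the x-axis; with |UH| = 44.2, H = U + 44.2·(cos 29.0°, sin 29.0°) = (90.9, 23.5). Then cos ∠RHU = HR·HU / (|HR||HU|), giving 14.5°.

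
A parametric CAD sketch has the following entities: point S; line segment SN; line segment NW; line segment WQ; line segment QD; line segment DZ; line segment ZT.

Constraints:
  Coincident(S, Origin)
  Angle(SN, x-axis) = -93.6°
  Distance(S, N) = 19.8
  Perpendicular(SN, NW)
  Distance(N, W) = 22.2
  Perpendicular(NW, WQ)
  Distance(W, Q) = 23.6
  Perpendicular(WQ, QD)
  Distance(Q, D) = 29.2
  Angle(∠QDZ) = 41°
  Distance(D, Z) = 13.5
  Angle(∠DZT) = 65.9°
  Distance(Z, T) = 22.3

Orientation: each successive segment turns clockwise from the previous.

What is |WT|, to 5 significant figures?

38.194

S is at the origin; SN runs at -93.6° with length 19.8, so N = (-1.2433, -19.761). SN is perpendicular to NW, so NW runs at 176.40°; with |NW| = 22.2, W = (-23.399, -18.367). NW is perpendicular to WQ, so WQ runs at 86.400°; with |WQ| = 23.6, Q = (-21.918, 5.1865). WQ ⟂ QD, so QD runs at -3.6000°; with |QD| = 29.2, D = (7.2248, 3.3530). ∠QDZ = 41.0° gives DZ at -142.60° from the x-axis; with |DZ| = 13.5, Z = (-3.4998, -4.8466). ∠DZT = 65.9° gives ZT at 103.30° from the x-axis; with |ZT| = 22.3, T = (-8.6299, 16.855). Then |WT| = |T − W| = 38.194.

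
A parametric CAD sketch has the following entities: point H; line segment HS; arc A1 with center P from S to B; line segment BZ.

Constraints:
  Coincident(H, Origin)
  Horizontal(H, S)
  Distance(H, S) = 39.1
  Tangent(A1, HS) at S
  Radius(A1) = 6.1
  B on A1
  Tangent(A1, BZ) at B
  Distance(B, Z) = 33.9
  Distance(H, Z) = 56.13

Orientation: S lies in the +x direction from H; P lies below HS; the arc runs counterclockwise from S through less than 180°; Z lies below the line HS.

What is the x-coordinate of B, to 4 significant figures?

33.09

Checks: |PB| = 6.100 ✓; ∠(PB, BZ) = 90.00° ✓; |BZ| = 33.90 ✓; |HZ| = 56.13 ✓.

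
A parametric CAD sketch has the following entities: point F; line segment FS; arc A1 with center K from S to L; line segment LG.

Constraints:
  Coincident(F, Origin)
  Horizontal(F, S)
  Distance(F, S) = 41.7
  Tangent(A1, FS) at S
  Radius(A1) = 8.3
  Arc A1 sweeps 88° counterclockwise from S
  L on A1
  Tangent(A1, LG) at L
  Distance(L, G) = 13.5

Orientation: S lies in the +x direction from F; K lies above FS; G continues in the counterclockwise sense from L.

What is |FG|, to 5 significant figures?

54.856

F is at the origin; F and S share the same y with |FS| = 41.7 and S on the +x side, so S = (41.700, 0.0000). Since A1 is tangent to FS there, KS ⟂ FS, so K = S + (0, 8.3) = (41.700, 8.3000). On A1, S sits at bearing -90° from K; an 88° counterclockwise sweep puts L at bearing -2°, so L = K + 8.3·(cos -2°, sin -2°) = (49.995, 8.0103). A1 meets LG tangentially, so KL is at right angles to LG, so LG runs along (−sin -2°, cos -2°); with |LG| = 13.5, G = (50.466, 21.502). Then |FG| = |G − F| = 54.856.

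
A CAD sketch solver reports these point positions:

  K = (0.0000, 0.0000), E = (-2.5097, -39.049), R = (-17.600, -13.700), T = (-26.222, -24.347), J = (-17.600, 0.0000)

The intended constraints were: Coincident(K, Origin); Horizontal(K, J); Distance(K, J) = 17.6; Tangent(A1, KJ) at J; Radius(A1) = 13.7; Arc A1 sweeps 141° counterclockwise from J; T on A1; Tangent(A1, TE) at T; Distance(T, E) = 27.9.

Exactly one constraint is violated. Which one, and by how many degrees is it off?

Tangent(A1, TE) at T — off by 7.20°.

K = (0.00, 0.00) ✓; K.y = 0.00, J.y = 0.00 ✓; |KJ| = 17.60 ✓; ∠(RJ, JK) = 90.00° ✓; |RJ| = 13.70 ✓; bearing(R→T) − bearing(R→J) = 141.0° ✓; |RT| = 13.70 ✓; ∠(RT, TE) = 82.80° ✗; |TE| = 27.90 ✓.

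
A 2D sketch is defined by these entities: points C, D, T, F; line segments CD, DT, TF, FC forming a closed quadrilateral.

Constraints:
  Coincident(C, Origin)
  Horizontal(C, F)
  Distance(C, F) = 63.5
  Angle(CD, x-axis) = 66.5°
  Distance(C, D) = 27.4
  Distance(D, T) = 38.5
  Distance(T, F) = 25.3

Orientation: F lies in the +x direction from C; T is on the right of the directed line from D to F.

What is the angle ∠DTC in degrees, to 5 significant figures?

41.788°

C is at the origin; CF is horizontal with |CF| = 63.5 and F in +x, so F = (63.5, 0). CD runs at 66.5° with |CD| = 27.4, so D = (10.926, 25.127). T is determined by |DT| = 38.5 and |TF| = 25.3 together: it lies at the intersection of circle(D, 38.5) and circle(F, 25.3). With |DF| = 58.270, the foot of the radical line on DF is 36.362 from D and the perpendicular offset is √(38.5² − 36.362²) = 12.653. Taking the right-of-DF solution: T = (38.277, -1.9682).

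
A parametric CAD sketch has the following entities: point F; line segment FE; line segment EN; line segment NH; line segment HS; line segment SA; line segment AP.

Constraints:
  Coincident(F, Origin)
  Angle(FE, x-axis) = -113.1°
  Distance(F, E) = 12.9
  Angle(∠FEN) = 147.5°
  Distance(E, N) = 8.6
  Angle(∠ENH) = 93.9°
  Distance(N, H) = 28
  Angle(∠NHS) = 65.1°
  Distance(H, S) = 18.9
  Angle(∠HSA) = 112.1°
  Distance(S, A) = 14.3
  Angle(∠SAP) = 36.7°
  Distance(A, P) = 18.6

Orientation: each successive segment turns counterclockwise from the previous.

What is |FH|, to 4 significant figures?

29.97

F is at the origin; FE runs at -113.1° with length 12.9, so E = (-5.061, -11.87). ∠FEN = 147.5° gives EN at -80.60° from the x-axis; with |EN| = 8.6, N = (-3.657, -20.35). ∠ENH = 93.9° gives NH at 5.500° from the x-axis; with |NH| = 28.0, H = (24.21, -17.67). Then |FH| = |H − F| = 29.97.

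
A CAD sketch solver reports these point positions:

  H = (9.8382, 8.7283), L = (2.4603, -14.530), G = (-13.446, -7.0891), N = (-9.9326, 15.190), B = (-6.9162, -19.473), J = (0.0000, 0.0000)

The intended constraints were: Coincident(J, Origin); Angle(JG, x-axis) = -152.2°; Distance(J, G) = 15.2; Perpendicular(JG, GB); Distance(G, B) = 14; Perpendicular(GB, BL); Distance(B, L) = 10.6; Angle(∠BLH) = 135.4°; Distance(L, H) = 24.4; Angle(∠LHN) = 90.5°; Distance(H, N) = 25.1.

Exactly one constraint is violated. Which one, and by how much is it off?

Distance(H, N) = 25.1 — off by 4.30.

J = (0.00, 0.00) ✓; JG at -152.2° ✓; |JG| = 15.20 ✓; ∠(JG, GB) = 90.00° ✓; |GB| = 14.00 ✓; ∠(GB, BL) = 89.99° ✓; |BL| = 10.60 ✓; ∠BLH = 135.4° ✓; |LH| = 24.40 ✓; ∠LHN = 90.50° ✓; |HN| = 20.80 ✗.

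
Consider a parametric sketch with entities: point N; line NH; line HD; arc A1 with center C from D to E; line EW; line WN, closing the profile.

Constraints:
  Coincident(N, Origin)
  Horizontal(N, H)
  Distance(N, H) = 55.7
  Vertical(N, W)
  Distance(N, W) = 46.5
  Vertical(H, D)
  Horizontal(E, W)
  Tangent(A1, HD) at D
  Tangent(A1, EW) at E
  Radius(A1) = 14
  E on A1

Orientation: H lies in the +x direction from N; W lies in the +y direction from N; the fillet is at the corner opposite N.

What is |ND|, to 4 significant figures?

64.49

N is at the origin; N and H share the same y with |NH| = 55.7 and H on the +x side, so H = (55.70, 0.000). NW is vertical with |NW| = 46.5 and W on the +y side, so W = (0.000, 46.50). The virtual corner opposite N is at (55.70, 46.50). Since A1 is tangent to HD there, CD ⟂ HD and the tangent condition forces CE to be normal to EW, with radius 14.0, so the center C sits 14.0 in from both sides at C = (41.70, 32.50). That places the tangent points at D = (55.70, 32.50) on HD and E = (41.70, 46.50) on EW. Then |ND| = |D − N| = 64.49.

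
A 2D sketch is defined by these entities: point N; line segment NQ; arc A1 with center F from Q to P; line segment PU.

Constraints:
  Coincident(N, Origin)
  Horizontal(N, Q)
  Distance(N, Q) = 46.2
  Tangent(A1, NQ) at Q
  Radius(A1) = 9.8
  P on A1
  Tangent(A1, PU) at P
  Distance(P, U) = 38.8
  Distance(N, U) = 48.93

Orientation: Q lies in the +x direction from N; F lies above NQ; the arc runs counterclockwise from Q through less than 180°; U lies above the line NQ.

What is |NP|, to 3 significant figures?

55.4

N is at the origin; NQ is horizontal with |NQ| = 46.2 and Q on the +x side, so Q = (46.2, 0.00). The tangent condition forces FQ to be normal to NQ, so F = Q + (0, 9.8) = (46.2, 9.80). Since FP ⟂ PU (tangency), |FU| = √(9.8² + 38.8²) = 40.0 regardless of where P sits on A1. So U lies on both circle(N, 48.93) and circle(F, 40.0); the above-NQ intersection is U = (23.6, 42.8). P is the foot of the tangent from U: P = (52.7, 17.1).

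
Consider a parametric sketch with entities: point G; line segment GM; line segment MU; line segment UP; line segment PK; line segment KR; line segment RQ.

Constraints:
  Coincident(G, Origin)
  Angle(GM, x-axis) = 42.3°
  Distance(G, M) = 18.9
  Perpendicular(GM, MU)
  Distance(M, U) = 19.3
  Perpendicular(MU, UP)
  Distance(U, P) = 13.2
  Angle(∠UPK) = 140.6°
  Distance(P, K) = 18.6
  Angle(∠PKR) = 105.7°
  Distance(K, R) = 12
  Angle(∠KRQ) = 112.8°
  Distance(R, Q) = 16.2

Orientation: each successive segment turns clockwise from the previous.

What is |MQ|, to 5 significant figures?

7.3086

∠PKR = 105.7° gives KR at 108.60° from the x-axis; with |KR| = 12.0, R = (-5.1987, -0.0065166). ∠KRQ = 112.8° gives RQ at 41.400° from the x-axis; with |RQ| = 16.2, Q = (6.9531, 10.707). Then |MQ| = |Q − M| = 7.3086.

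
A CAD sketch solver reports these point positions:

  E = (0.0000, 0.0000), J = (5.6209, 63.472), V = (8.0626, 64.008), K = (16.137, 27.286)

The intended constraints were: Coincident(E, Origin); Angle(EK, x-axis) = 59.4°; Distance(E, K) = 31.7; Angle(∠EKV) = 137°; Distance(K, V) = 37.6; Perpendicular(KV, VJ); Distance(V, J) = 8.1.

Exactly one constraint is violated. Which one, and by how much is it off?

Distance(V, J) = 8.1 — off by 5.60.

E = (0.00, 0.00) ✓; EK at 59.40° ✓; |EK| = 31.70 ✓; ∠EKV = 137.0° ✓; |KV| = 37.60 ✓; ∠(KV, VJ) = 89.98° ✓; |VJ| = 2.500 ✗.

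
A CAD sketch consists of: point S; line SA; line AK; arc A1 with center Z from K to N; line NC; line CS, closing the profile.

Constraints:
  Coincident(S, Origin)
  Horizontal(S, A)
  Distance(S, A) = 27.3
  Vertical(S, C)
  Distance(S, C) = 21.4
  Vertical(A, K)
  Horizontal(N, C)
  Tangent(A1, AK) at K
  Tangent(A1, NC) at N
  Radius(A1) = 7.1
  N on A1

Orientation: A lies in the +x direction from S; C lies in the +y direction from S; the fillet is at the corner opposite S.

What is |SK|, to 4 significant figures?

30.82

S is at the origin; SA is horizontal with |SA| = 27.3 and A on the +x side, so A = (27.30, 0.000). S and C share the same x with |SC| = 21.4 and C on the +y side, so C = (0.000, 21.40). The virtual corner opposite S is at (27.30, 21.40). The tangent condition forces ZK to be normal to AK and the tangent condition forces ZN to be normal to NC, with radius 7.1, so the center Z sits 7.1 in from both sides at Z = (20.20, 14.30). That places the tangent points at K = (27.30, 14.30) on AK and N = (20.20, 21.40) on NC. Then |SK| = |K − S| = 30.82.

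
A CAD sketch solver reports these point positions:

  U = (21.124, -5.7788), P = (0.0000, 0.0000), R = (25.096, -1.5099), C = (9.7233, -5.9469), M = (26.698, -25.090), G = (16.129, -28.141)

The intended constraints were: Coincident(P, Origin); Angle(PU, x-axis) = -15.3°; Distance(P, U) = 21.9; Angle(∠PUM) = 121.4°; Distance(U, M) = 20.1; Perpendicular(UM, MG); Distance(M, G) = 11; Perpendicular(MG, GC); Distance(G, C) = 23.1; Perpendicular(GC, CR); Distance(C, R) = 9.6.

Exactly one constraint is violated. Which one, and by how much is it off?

Distance(C, R) = 9.6 — off by 6.40.

P = (0.00, 0.00) ✓; PU at -15.30° ✓; |PU| = 21.90 ✓; ∠PUM = 121.4° ✓; |UM| = 20.10 ✓; ∠(UM, MG) = 90.00° ✓; |MG| = 11.00 ✓; ∠(MG, GC) = 90.00° ✓; |GC| = 23.10 ✓; ∠(GC, CR) = 90.00° ✓; |CR| = 16.00 ✗.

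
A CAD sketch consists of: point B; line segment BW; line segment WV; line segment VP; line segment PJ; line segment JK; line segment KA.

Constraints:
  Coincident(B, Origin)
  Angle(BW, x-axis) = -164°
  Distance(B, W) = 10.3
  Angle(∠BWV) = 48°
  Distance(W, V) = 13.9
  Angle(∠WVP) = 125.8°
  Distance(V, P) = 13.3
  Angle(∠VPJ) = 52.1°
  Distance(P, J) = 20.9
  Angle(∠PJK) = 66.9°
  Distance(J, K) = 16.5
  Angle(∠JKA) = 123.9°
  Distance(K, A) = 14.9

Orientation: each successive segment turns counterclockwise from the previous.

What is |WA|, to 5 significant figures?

23.658

B is at the origin; BW runs at -164.0° with length 10.3, so W = (-9.9010, -2.8391). ∠BWV = 48.0° gives WV at -32.000° from the x-axis; with |WV| = 13.9, V = (1.8869, -10.205). ∠WVP = 125.8° gives VP at 22.200° from the x-axis; with |VP| = 13.3, P = (14.201, -5.1797). ∠VPJ = 52.1° gives PJ at 150.10° from the x-axis; with |PJ| = 20.9, J = (-3.9172, 5.2387). ∠PJK = 66.9° gives JK at -96.800° from the x-axis; with |JK| = 16.5, K = (-5.8709, -11.145). ∠JKA = 123.9° gives KA at -40.700° from the x-axis; with |KA| = 14.9, A = (5.4253, -20.861). Then |WA| = |A − W| = 23.658.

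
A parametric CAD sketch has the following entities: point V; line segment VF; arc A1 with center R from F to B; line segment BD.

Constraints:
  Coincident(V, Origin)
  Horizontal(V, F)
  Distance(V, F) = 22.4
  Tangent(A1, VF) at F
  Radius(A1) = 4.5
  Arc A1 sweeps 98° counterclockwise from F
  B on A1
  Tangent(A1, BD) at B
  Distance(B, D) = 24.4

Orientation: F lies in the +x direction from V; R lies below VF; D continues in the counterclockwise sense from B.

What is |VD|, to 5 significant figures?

36.238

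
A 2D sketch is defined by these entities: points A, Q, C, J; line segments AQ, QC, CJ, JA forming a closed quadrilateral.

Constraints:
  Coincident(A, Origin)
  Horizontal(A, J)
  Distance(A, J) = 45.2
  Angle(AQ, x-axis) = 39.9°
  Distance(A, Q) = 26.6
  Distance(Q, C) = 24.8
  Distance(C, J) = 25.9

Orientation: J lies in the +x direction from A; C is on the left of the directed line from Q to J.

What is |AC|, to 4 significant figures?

50.69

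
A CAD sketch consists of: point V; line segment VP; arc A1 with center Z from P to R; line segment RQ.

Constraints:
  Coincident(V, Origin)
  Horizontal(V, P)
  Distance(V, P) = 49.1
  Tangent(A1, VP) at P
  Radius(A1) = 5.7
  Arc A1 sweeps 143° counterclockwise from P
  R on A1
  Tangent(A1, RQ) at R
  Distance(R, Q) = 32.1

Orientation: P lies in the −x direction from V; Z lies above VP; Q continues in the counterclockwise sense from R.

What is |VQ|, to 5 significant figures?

77.194

V is at the origin; V and P share the same y with |VP| = 49.1 and P on the −x side, so P = (-49.100, 0.0000). Tangency of A1 to VP means the radius ZP is perpendicular to VP, so Z = P + (0, 5.7) = (-49.100, 5.7000). On A1, P sits at bearing -90° from Z; a 143° counterclockwise sweep puts R at bearing 53°, so R = Z + 5.7·(cos 53°, sin 53°) = (-45.670, 10.252). A1 meets RQ tangentially, so ZR is at right angles to RQ, so RQ runs along (−sin 53°, cos 53°); with |RQ| = 32.1, Q = (-71.306, 29.570). Then |VQ| = |Q − V| = 77.194.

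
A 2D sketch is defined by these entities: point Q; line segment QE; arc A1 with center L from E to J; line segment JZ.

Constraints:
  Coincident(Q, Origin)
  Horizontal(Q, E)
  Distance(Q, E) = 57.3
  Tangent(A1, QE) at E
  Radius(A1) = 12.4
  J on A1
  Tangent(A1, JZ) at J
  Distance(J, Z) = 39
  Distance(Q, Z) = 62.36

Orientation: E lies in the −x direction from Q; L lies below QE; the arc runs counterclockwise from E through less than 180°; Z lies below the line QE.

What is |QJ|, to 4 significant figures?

69.41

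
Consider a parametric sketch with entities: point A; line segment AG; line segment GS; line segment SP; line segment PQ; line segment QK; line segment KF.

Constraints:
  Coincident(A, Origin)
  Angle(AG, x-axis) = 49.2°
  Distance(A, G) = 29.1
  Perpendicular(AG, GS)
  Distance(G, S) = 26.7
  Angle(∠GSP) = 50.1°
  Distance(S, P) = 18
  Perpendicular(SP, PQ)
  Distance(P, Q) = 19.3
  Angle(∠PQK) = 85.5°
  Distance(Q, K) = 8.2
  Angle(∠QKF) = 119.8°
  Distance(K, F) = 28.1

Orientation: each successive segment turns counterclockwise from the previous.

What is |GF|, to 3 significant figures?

33.4

A is at the origin; AG runs at 49.2° with length 29.1, so G = (19.0, 22.0). AG ⟂ GS, so GS runs at 139°; with |GS| = 26.7, S = (-1.20, 39.5). ∠GSP = 50.1° gives SP at -90.9° from the x-axis; with |SP| = 18.0, P = (-1.48, 21.5). SP ⟂ PQ, so PQ runs at -0.900°; with |PQ| = 19.3, Q = (17.8, 21.2). ∠PQK = 85.5° gives QK at 93.6° from the x-axis; with |QK| = 8.2, K = (17.3, 29.4). ∠QKF = 119.8° gives KF at 154° from the x-axis; with |KF| = 28.1, F = (-7.91, 41.8). Then |GF| = |F − G| = 33.4.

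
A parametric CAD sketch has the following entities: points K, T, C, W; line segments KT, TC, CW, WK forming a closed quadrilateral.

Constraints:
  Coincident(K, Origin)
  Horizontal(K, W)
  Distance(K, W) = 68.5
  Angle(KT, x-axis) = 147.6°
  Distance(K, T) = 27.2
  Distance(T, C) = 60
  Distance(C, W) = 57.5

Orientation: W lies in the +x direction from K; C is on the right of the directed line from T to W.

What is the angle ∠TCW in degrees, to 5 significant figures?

104.02°

K is at the origin; K and W share the same y with |KW| = 68.5 and W in +x, so W = (68.5, 0). KT runs at 147.6° with |KT| = 27.2, so T = (-22.966, 14.574). C is determined by |TC| = 60.0 and |CW| = 57.5 together: it lies at the intersection of circle(T, 60.0) and circle(W, 57.5). With |TW| = 92.620, the foot of the radical line on TW is 47.896 from T and the perpendicular offset is √(60.0² − 47.896²) = 36.139. Taking the right-of-TW solution: C = (18.646, -28.651).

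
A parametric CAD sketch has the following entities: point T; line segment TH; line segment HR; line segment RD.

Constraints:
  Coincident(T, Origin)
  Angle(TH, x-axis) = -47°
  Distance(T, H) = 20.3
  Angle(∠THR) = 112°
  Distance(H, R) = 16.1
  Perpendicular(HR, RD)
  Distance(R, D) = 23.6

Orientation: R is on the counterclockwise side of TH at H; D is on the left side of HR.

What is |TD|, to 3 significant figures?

24.2

T is at the origin; TH runs at -47.0° with length 20.3, so H = 20.3·(cos -47.0°, sin -47.0°) = (13.8, -14.8). ∠THR = 112.0°, so HR runs at -47.0° + (180° − 112.0°) = 21.0° from the x-axis; with |HR| = 16.1, R = H + 16.1·(cos 21.0°, sin 21.0°) = (28.9, -9.08). HR ⟂ RD; with |RD| = 23.6 on the left of HR, D = R + 23.6·(-0.358, 0.934) = (20.4, 13.0). Then |TD| = |D − T| = 24.2.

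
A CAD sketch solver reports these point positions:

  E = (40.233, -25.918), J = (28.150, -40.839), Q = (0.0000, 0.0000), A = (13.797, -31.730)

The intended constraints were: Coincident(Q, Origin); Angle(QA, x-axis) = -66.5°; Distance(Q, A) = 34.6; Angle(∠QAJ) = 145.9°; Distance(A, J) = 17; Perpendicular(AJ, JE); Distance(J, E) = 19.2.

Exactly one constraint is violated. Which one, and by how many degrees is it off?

Perpendicular(AJ, JE) — off by 6.60°.

Q = (0.00, 0.00) ✓; QA at -66.50° ✓; |QA| = 34.60 ✓; ∠QAJ = 145.9° ✓; |AJ| = 17.00 ✓; ∠(AJ, JE) = 83.40° ✗; |JE| = 19.20 ✓.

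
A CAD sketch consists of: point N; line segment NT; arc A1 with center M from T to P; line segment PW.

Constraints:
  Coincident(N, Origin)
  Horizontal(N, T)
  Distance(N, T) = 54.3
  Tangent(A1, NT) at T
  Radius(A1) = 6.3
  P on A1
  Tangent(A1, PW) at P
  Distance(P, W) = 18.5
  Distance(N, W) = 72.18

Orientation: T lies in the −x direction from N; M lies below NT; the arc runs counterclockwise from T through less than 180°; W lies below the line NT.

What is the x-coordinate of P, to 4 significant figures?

-59.52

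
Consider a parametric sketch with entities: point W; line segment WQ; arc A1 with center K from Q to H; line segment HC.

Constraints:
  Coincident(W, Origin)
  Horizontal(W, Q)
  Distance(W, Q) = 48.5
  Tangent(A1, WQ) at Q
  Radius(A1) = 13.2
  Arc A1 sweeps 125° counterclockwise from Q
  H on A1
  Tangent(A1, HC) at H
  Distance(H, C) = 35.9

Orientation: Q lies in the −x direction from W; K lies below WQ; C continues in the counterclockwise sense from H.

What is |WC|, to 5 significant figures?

63.382

On A1, Q sits at bearing 90° from K; a 125° counterclockwise sweep puts H at bearing 215°, so H = K + 13.2·(cos 215°, sin 215°) = (-59.313, -20.771). Since A1 is tangent to HC there, KH ⟂ HC, so HC runs along (−sin 215°, cos 215°); with |HC| = 35.9, C = (-38.721, -50.179). Then |WC| = |C − W| = 63.382.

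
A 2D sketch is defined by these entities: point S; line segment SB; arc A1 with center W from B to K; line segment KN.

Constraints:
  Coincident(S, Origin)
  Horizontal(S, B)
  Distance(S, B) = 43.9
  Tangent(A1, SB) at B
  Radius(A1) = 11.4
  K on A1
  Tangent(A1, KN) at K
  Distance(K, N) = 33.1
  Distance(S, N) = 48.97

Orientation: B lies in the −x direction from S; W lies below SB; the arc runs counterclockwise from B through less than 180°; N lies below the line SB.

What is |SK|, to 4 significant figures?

55.07

Checks: |WK| = 11.40 ✓; ∠(WK, KN) = 90.00° ✓; |KN| = 33.10 ✓; |SN| = 48.97 ✓.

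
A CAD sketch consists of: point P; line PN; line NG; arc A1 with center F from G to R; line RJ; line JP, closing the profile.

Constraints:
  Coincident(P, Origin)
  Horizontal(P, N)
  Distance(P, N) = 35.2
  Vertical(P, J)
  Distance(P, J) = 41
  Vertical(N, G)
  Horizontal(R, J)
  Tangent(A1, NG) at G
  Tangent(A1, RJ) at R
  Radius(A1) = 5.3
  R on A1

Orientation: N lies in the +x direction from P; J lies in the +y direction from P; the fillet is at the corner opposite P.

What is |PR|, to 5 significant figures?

50.745

The virtual corner opposite P is at (35.200, 41.000). Since A1 is tangent to NG there, FG ⟂ NG and since A1 is tangent to RJ there, FR ⟂ RJ, with radius 5.3, so the center F sits 5.3 in from both sides at F = (29.900, 35.700). That places the tangent points at G = (35.200, 35.700) on NG and R = (29.900, 41.000) on RJ. Then |PR| = |R − P| = 50.745.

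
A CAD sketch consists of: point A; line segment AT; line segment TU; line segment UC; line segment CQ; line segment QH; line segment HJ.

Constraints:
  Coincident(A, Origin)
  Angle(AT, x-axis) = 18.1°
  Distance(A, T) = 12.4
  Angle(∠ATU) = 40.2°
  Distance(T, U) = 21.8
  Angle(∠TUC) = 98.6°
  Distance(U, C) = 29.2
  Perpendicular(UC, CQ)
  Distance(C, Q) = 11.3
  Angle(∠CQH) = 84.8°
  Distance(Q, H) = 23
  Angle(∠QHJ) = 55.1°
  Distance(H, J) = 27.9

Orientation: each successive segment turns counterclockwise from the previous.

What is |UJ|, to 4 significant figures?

27.13

A is at the origin; AT runs at 18.1° with length 12.4, so T = (11.79, 3.852). ∠ATU = 40.2° gives TU at 157.9° from the x-axis; with |TU| = 21.8, U = (-8.412, 12.05). ∠TUC = 98.6° gives UC at -120.7° from the x-axis; with |UC| = 29.2, C = (-23.32, -13.05). The perpendicularity gives CQ at right angles to UC, so CQ runs at -30.70°; with |CQ| = 11.3, Q = (-13.60, -18.82). ∠CQH = 84.8° gives QH at 64.50° from the x-axis; with |QH| = 23.0, H = (-3.702, 1.937). ∠QHJ = 55.1° gives HJ at -170.6° from the x-axis; with |HJ| = 27.9, J = (-31.23, -2.620). Then |UJ| = |J − U| = 27.13.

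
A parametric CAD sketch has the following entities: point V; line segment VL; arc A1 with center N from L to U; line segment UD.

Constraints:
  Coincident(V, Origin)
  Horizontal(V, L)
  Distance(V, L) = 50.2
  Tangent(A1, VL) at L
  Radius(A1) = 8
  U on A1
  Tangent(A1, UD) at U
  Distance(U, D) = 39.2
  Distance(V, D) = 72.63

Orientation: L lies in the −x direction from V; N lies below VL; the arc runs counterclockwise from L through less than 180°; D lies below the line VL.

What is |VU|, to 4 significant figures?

58.82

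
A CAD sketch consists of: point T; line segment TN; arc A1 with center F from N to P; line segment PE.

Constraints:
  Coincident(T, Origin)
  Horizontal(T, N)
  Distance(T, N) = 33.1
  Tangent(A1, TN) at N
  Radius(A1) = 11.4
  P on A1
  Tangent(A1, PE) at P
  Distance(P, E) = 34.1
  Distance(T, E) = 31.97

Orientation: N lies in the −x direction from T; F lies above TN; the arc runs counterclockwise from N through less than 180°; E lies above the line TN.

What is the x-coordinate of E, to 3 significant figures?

-3.48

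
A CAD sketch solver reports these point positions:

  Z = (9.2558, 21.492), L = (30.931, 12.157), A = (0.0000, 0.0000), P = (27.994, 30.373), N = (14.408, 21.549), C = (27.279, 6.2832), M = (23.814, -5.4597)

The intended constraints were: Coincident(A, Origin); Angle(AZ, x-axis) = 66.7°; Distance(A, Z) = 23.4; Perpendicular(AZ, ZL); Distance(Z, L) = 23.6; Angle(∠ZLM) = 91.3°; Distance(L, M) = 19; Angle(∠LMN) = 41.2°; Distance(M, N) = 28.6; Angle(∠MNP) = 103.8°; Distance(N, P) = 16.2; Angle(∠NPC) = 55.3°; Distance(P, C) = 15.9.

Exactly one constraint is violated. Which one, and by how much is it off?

Distance(P, C) = 15.9 — off by 8.20.

A = (0.00, 0.00) ✓; AZ at 66.70° ✓; |AZ| = 23.40 ✓; ∠(AZ, ZL) = 90.00° ✓; |ZL| = 23.60 ✓; ∠ZLM = 91.30° ✓; |LM| = 19.00 ✓; ∠LMN = 41.20° ✓; |MN| = 28.60 ✓; ∠MNP = 103.8° ✓; |NP| = 16.20 ✓; ∠NPC = 55.30° ✓; |PC| = 24.10 ✗.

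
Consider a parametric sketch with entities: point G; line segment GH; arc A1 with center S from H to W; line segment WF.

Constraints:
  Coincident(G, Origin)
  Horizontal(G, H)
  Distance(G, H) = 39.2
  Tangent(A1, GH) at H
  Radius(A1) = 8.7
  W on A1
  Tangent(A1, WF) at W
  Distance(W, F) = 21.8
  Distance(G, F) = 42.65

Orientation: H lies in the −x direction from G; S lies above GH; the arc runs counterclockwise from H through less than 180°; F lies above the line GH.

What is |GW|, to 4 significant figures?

31.67

G is at the origin; G and H share the same y with |GH| = 39.2 and H on the −x side, so H = (-39.20, 0.000). A1 meets GH tangentially, so SH is at right angles to GH, so S = H + (0, 8.7) = (-39.20, 8.700). Since SW ⟂ WF (tangency), |SF| = √(8.7² + 21.8²) = 23.47 regardless of where W sits on A1. So F lies on both circle(G, 42.65) and circle(S, 23.47); the above-GH intersection is F = (-30.02, 30.30). W is the foot of the tangent from F: W = (-30.50, 8.506).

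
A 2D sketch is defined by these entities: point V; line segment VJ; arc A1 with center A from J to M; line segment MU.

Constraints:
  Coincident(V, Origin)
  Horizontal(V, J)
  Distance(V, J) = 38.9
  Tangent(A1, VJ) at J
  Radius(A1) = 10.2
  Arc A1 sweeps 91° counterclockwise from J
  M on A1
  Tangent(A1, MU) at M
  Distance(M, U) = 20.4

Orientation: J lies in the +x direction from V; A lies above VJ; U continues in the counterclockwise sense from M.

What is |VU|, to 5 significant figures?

57.645

On A1, J sits at bearing -90° from A; a 91° counterclockwise sweep puts M at bearing 1°, so M = A + 10.2·(cos 1°, sin 1°) = (49.098, 10.378). Since A1 is tangent to MU there, AM ⟂ MU, so MU runs along (−sin 1°, cos 1°); with |MU| = 20.4, U = (48.742, 30.775). Then |VU| = |U − V| = 57.645.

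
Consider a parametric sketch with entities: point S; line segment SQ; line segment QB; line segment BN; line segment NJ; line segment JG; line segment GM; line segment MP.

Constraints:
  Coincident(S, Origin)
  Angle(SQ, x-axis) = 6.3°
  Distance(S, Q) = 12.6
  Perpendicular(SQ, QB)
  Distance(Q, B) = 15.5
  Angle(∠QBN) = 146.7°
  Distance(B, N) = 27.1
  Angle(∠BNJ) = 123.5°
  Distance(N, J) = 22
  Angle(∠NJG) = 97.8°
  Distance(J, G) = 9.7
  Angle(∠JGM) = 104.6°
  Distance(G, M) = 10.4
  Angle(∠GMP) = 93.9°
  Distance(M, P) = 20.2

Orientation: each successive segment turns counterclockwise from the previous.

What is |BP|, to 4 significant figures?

33.54

∠JGM = 104.6° gives GM at -16.30° from the x-axis; with |GM| = 10.4, M = (-18.63, 22.72). ∠GMP = 93.9° gives MP at 69.80° from the x-axis; with |MP| = 20.2, P = (-11.66, 41.68). Then |BP| = |P − B| = 33.54.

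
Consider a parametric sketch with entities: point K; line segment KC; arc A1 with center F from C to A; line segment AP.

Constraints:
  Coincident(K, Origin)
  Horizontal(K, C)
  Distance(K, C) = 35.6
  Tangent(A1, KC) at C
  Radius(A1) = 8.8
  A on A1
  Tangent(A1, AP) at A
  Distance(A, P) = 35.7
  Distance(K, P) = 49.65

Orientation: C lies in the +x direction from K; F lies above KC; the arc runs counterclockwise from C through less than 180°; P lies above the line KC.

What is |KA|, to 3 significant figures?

45.1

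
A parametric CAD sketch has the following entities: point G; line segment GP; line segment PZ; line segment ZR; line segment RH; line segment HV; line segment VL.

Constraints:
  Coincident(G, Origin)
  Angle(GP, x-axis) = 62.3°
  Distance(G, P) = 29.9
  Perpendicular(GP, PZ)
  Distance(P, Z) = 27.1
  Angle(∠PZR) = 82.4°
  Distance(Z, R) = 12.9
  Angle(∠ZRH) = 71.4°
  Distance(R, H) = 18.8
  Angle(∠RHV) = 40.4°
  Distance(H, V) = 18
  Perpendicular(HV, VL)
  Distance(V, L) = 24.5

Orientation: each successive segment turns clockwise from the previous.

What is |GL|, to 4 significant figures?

32.56

G is at the origin; GP runs at 62.3° with length 29.9, so P = (13.90, 26.47). GP is perpendicular to PZ, so PZ runs at -27.70°; with |PZ| = 27.1, Z = (37.89, 13.88). ∠PZR = 82.4° gives ZR at -125.3° from the x-axis; with |ZR| = 12.9, R = (30.44, 3.348). ∠ZRH = 71.4° gives RH at 126.1° from the x-axis; with |RH| = 18.8, H = (19.36, 18.54). ∠RHV = 40.4° gives HV at -13.50° from the x-axis; with |HV| = 18.0, V = (36.86, 14.34). HV ⟂ VL, so VL runs at -103.5°; with |VL| = 24.5, L = (31.14, -9.487). Then |GL| = |L − G| = 32.56.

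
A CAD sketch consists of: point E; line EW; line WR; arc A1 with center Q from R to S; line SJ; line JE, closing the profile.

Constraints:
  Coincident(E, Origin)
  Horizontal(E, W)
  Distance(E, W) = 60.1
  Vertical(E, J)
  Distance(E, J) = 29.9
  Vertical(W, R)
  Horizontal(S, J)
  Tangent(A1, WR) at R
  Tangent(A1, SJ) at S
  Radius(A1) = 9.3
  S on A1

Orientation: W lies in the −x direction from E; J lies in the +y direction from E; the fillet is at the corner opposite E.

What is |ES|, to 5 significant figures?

58.946

The virtual corner opposite E is at (-60.100, 29.900). Tangency of A1 to WR means the radius QR is perpendicular to WR and since A1 is tangent to SJ there, QS ⟂ SJ, with radius 9.3, so the center Q sits 9.3 in from both sides at Q = (-50.800, 20.600). That places the tangent points at R = (-60.100, 20.600) on WR and S = (-50.800, 29.900) on SJ. Then |ES| = |S − E| = 58.946.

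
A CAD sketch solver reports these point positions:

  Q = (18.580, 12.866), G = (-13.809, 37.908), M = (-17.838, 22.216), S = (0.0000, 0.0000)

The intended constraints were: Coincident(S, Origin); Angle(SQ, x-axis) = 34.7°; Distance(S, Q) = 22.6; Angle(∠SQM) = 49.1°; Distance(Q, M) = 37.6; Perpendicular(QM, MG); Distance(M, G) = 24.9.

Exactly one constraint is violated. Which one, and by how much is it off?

Distance(M, G) = 24.9 — off by 8.70.

S = (0.00, 0.00) ✓; SQ at 34.70° ✓; |SQ| = 22.60 ✓; ∠SQM = 49.10° ✓; |QM| = 37.60 ✓; ∠(QM, MG) = 90.00° ✓; |MG| = 16.20 ✗.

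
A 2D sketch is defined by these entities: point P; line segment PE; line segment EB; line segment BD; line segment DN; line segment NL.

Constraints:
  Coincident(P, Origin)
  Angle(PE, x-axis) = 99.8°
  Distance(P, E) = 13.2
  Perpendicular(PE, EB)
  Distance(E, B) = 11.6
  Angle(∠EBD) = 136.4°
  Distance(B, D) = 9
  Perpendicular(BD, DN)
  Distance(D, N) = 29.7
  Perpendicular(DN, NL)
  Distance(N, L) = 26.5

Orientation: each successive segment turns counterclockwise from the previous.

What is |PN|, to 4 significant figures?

14.71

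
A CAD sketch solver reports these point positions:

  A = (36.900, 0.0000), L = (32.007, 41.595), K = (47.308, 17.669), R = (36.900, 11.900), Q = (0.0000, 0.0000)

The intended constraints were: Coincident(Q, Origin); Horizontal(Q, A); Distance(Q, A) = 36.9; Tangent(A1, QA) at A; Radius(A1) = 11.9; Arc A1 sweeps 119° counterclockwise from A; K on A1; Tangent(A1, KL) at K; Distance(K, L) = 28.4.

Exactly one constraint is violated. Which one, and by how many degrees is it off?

Tangent(A1, KL) at K — off by 3.60°.

Q = (0.00, 0.00) ✓; Q.y = 0.00, A.y = 0.00 ✓; |QA| = 36.90 ✓; ∠(RA, AQ) = 90.00° ✓; |RA| = 11.90 ✓; bearing(R→K) − bearing(R→A) = 119.0° ✓; |RK| = 11.90 ✓; ∠(RK, KL) = 86.40° ✗; |KL| = 28.40 ✓.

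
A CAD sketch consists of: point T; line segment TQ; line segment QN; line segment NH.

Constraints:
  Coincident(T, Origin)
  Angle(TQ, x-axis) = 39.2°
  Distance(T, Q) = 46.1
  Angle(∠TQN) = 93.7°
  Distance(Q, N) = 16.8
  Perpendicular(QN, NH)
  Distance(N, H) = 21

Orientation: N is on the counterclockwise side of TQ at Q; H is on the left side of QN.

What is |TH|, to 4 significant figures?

31.88

∠TQN = 93.7°, so QN runs at 39.2° + (180° − 93.7°) = 125.5° from the x-axis; with |QN| = 16.8, N = Q + 16.8·(cos 125.5°, sin 125.5°) = (25.97, 42.81). The perpendicularity gives NH at right angles to QN; with |NH| = 21.0 on the left of QN, H = N + 21.0·(-0.8141, -0.5807) = (8.873, 30.62). Then |TH| = |H − T| = 31.88.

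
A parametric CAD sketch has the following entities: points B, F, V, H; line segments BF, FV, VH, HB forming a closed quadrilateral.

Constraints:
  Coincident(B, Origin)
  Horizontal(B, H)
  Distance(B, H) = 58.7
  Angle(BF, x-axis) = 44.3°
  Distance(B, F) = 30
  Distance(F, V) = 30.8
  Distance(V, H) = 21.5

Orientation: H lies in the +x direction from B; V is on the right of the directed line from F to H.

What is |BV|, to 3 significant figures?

38.2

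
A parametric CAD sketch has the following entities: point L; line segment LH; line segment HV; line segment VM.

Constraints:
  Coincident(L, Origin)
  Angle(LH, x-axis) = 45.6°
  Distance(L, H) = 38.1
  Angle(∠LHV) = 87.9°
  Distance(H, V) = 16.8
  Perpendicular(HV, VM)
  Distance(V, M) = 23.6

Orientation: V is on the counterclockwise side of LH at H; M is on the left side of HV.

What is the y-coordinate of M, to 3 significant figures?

21.1

L is at the origin; LH runs at 45.6° with length 38.1, so H = 38.1·(cos 45.6°, sin 45.6°) = (26.7, 27.2). ∠LHV = 87.9°, so HV runs at 45.6° + (180° − 87.9°) = 138° from the x-axis; with |HV| = 16.8, V = H + 16.8·(cos 138°, sin 138°) = (14.2, 38.5). HV ⟂ VM; with |VM| = 23.6 on the left of HV, M = V + 23.6·(-0.673, -0.740) = (-1.65, 21.1). So M.y = 21.1.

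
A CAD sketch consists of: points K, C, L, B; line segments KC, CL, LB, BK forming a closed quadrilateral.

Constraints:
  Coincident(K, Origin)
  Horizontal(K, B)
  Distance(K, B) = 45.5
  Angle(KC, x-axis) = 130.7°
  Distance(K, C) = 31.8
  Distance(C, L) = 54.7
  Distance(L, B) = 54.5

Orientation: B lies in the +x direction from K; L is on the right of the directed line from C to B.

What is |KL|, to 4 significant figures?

27.24

Checks: |CL| = 54.70 ✓; |LB| = 54.50 ✓.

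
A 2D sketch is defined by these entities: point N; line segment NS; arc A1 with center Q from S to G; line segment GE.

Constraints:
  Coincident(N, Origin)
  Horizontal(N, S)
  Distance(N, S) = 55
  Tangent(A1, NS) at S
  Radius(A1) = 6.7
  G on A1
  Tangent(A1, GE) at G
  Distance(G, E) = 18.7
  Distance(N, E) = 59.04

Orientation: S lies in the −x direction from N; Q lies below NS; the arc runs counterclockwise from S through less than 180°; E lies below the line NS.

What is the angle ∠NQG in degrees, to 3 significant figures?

161°

Checks: |QG| = 6.700 ✓; ∠(QG, GE) = 90.00° ✓; |GE| = 18.70 ✓; |NE| = 59.04 ✓.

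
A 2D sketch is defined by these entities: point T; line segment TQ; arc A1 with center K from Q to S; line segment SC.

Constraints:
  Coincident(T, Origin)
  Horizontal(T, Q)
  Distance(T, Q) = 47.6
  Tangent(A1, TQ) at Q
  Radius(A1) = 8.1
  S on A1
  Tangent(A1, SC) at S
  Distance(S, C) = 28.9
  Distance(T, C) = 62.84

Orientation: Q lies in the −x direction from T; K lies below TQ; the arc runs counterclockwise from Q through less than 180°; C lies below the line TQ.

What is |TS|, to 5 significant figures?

56.382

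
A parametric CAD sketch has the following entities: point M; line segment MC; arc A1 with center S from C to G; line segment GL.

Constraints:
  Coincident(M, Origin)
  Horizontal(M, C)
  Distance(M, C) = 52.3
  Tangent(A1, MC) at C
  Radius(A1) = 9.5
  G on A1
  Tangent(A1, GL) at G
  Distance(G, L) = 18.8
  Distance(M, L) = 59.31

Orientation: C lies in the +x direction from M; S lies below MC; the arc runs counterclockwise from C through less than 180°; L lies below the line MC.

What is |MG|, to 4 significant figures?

45.50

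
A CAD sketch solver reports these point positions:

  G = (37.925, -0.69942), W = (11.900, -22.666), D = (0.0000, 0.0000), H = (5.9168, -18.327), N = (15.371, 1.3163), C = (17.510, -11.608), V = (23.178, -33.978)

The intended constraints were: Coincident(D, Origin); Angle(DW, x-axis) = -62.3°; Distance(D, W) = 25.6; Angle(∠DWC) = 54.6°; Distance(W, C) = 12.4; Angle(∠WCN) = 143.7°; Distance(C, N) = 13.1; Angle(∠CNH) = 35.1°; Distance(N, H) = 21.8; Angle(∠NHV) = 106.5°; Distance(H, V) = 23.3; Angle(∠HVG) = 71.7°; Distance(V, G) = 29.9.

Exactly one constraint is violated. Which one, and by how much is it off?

Distance(V, G) = 29.9 — off by 6.50.

D = (0.00, 0.00) ✓; DW at -62.30° ✓; |DW| = 25.60 ✓; ∠DWC = 54.60° ✓; |WC| = 12.40 ✓; ∠WCN = 143.7° ✓; |CN| = 13.10 ✓; ∠CNH = 35.10° ✓; |NH| = 21.80 ✓; ∠NHV = 106.5° ✓; |HV| = 23.30 ✓; ∠HVG = 71.70° ✓; |VG| = 36.40 ✗.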